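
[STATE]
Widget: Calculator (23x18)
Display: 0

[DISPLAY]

                      0
┌───┬───┬───┬───┐      
│ 7 │ 8 │ 9 │ ÷ │      
├───┼───┼───┼───┤      
│ 4 │ 5 │ 6 │ × │      
├───┼───┼───┼───┤      
│ 1 │ 2 │ 3 │ - │      
├───┼───┼───┼───┤      
│ 0 │ . │ = │ + │      
├───┼───┼───┼───┤      
│ C │ MC│ MR│ M+│      
└───┴───┴───┴───┘      
                       
                       
                       
                       
                       
                       


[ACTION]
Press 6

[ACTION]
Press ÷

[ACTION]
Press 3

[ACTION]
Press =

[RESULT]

                      2
┌───┬───┬───┬───┐      
│ 7 │ 8 │ 9 │ ÷ │      
├───┼───┼───┼───┤      
│ 4 │ 5 │ 6 │ × │      
├───┼───┼───┼───┤      
│ 1 │ 2 │ 3 │ - │      
├───┼───┼───┼───┤      
│ 0 │ . │ = │ + │      
├───┼───┼───┼───┤      
│ C │ MC│ MR│ M+│      
└───┴───┴───┴───┘      
                       
                       
                       
                       
                       
                       


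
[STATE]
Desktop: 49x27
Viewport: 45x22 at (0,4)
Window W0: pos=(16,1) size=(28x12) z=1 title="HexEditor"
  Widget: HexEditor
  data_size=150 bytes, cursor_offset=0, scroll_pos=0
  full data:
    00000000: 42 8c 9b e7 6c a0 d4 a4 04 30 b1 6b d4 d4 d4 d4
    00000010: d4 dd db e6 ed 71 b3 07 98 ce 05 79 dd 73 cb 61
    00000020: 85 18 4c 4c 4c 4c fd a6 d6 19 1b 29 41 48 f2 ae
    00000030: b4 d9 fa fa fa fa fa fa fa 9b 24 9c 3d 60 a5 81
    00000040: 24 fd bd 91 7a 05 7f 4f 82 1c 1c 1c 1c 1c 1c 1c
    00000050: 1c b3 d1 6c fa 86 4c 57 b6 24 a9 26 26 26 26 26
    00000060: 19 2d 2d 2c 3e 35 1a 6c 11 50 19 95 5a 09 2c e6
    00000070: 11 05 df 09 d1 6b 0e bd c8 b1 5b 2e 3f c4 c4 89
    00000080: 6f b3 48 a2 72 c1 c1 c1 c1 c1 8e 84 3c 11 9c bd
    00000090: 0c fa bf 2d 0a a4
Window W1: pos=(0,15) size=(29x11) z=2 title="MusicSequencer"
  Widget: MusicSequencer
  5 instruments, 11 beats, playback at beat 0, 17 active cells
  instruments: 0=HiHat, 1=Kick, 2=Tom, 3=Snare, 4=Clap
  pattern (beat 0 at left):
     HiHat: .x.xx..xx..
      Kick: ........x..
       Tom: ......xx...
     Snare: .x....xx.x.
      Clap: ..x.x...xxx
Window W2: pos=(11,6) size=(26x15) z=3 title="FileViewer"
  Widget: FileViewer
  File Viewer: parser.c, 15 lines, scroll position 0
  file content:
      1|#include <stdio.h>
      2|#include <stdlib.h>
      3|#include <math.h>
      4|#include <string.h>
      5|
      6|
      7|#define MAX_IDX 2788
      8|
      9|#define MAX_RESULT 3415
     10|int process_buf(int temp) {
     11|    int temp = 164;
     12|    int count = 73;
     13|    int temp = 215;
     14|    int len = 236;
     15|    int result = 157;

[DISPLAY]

                ┃00000000  42 8c 9b e7 6c a┃ 
                ┃00000010  d4 dd db e6 ed 7┃ 
           ┏━━━━━━━━━━━━━━━━━━━━━━━━┓c 4c 4┃ 
           ┃ FileViewer             ┃a fa f┃ 
           ┠────────────────────────┨1 7a 0┃ 
           ┃#include <stdio.h>     ▲┃c fa 8┃ 
           ┃#include <stdlib.h>    █┃c 3e 3┃ 
           ┃#include <math.h>      ░┃9 d1 6┃ 
           ┃#include <string.h>    ░┃━━━━━━┛ 
           ┃                       ░┃        
           ┃                       ░┃        
┏━━━━━━━━━━┃#define MAX_IDX 2788   ░┃        
┃ MusicSequ┃                       ░┃        
┠──────────┃#define MAX_RESULT 3415░┃        
┃      ▼123┃int process_buf(int tem░┃        
┃ HiHat·█·█┃    int temp = 164;    ▼┃        
┃  Kick····┗━━━━━━━━━━━━━━━━━━━━━━━━┛        
┃   Tom······██···          ┃                
┃ Snare·█····██·█·          ┃                
┃  Clap··█·█···███          ┃                
┃                           ┃                
┗━━━━━━━━━━━━━━━━━━━━━━━━━━━┛                


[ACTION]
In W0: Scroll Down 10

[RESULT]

                ┃00000090  0c fa bf 2d 0a a┃ 
                ┃                          ┃ 
           ┏━━━━━━━━━━━━━━━━━━━━━━━━┓      ┃ 
           ┃ FileViewer             ┃      ┃ 
           ┠────────────────────────┨      ┃ 
           ┃#include <stdio.h>     ▲┃      ┃ 
           ┃#include <stdlib.h>    █┃      ┃ 
           ┃#include <math.h>      ░┃      ┃ 
           ┃#include <string.h>    ░┃━━━━━━┛ 
           ┃                       ░┃        
           ┃                       ░┃        
┏━━━━━━━━━━┃#define MAX_IDX 2788   ░┃        
┃ MusicSequ┃                       ░┃        
┠──────────┃#define MAX_RESULT 3415░┃        
┃      ▼123┃int process_buf(int tem░┃        
┃ HiHat·█·█┃    int temp = 164;    ▼┃        
┃  Kick····┗━━━━━━━━━━━━━━━━━━━━━━━━┛        
┃   Tom······██···          ┃                
┃ Snare·█····██·█·          ┃                
┃  Clap··█·█···███          ┃                
┃                           ┃                
┗━━━━━━━━━━━━━━━━━━━━━━━━━━━┛                


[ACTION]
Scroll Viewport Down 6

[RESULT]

                ┃                          ┃ 
           ┏━━━━━━━━━━━━━━━━━━━━━━━━┓      ┃ 
           ┃ FileViewer             ┃      ┃ 
           ┠────────────────────────┨      ┃ 
           ┃#include <stdio.h>     ▲┃      ┃ 
           ┃#include <stdlib.h>    █┃      ┃ 
           ┃#include <math.h>      ░┃      ┃ 
           ┃#include <string.h>    ░┃━━━━━━┛ 
           ┃                       ░┃        
           ┃                       ░┃        
┏━━━━━━━━━━┃#define MAX_IDX 2788   ░┃        
┃ MusicSequ┃                       ░┃        
┠──────────┃#define MAX_RESULT 3415░┃        
┃      ▼123┃int process_buf(int tem░┃        
┃ HiHat·█·█┃    int temp = 164;    ▼┃        
┃  Kick····┗━━━━━━━━━━━━━━━━━━━━━━━━┛        
┃   Tom······██···          ┃                
┃ Snare·█····██·█·          ┃                
┃  Clap··█·█···███          ┃                
┃                           ┃                
┗━━━━━━━━━━━━━━━━━━━━━━━━━━━┛                
                                             


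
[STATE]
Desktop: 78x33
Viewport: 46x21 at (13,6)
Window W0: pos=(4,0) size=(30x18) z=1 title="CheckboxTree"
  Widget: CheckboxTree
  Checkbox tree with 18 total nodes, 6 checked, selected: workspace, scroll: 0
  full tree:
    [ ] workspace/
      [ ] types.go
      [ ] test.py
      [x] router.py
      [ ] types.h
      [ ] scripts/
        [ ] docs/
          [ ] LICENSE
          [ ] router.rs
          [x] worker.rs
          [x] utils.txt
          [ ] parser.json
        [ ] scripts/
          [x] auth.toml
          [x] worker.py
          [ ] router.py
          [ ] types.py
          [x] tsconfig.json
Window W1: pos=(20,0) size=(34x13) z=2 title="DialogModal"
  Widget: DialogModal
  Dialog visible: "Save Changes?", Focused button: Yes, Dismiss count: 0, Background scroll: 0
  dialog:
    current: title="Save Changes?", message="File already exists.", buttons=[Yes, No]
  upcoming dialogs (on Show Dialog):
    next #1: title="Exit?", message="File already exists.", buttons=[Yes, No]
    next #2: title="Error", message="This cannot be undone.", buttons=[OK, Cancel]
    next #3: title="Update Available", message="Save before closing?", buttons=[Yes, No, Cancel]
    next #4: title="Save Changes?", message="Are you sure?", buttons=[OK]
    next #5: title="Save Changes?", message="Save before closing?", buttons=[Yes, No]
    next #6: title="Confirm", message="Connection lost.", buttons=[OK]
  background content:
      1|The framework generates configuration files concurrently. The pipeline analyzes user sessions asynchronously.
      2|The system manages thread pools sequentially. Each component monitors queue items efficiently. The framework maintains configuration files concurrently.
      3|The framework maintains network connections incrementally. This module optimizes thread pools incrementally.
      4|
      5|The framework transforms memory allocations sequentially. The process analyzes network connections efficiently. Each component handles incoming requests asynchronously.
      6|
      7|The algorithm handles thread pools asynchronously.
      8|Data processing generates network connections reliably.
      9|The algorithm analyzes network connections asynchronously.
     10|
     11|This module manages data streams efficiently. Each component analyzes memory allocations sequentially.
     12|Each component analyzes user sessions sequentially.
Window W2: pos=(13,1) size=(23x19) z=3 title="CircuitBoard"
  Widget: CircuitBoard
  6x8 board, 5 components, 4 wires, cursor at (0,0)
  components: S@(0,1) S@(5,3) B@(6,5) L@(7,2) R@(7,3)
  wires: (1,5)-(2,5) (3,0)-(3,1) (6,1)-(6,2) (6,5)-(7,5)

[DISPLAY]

┃                     ┃hanges?     │    ┃     
┃1                    ┃ady exists. │ory ┃     
┃                     ┃]  No       │    ┃     
┃2                    ┃────────────┘ poo┃     
┃                     ┃ generates networ┃     
┃3   · ─ ·            ┃nalyzes network c┃     
┃                     ┃━━━━━━━━━━━━━━━━━┛     
┃4                    ┃                       
┃                     ┃                       
┃5               S    ┃                       
┃                     ┃                       
┃6       · ─ ·        ┃                       
┃                     ┃                       
┗━━━━━━━━━━━━━━━━━━━━━┛                       
                                              
                                              
                                              
                                              
                                              
                                              
                                              


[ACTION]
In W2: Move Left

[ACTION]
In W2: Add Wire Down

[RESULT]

┃    │                ┃hanges?     │    ┃     
┃1   ·                ┃ady exists. │ory ┃     
┃                     ┃]  No       │    ┃     
┃2                    ┃────────────┘ poo┃     
┃                     ┃ generates networ┃     
┃3   · ─ ·            ┃nalyzes network c┃     
┃                     ┃━━━━━━━━━━━━━━━━━┛     
┃4                    ┃                       
┃                     ┃                       
┃5               S    ┃                       
┃                     ┃                       
┃6       · ─ ·        ┃                       
┃                     ┃                       
┗━━━━━━━━━━━━━━━━━━━━━┛                       
                                              
                                              
                                              
                                              
                                              
                                              
                                              


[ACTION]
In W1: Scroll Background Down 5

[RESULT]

┃    │                ┃hanges?     │rk c┃     
┃1   ·                ┃ady exists. │    ┃     
┃                     ┃]  No       │eams┃     
┃2                    ┃────────────┘ ses┃     
┃                     ┃                 ┃     
┃3   · ─ ·            ┃                 ┃     
┃                     ┃━━━━━━━━━━━━━━━━━┛     
┃4                    ┃                       
┃                     ┃                       
┃5               S    ┃                       
┃                     ┃                       
┃6       · ─ ·        ┃                       
┃                     ┃                       
┗━━━━━━━━━━━━━━━━━━━━━┛                       
                                              
                                              
                                              
                                              
                                              
                                              
                                              


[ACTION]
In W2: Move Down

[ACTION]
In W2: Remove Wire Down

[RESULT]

┃    │                ┃hanges?     │rk c┃     
┃1  [.]               ┃ady exists. │    ┃     
┃                     ┃]  No       │eams┃     
┃2                    ┃────────────┘ ses┃     
┃                     ┃                 ┃     
┃3   · ─ ·            ┃                 ┃     
┃                     ┃━━━━━━━━━━━━━━━━━┛     
┃4                    ┃                       
┃                     ┃                       
┃5               S    ┃                       
┃                     ┃                       
┃6       · ─ ·        ┃                       
┃                     ┃                       
┗━━━━━━━━━━━━━━━━━━━━━┛                       
                                              
                                              
                                              
                                              
                                              
                                              
                                              


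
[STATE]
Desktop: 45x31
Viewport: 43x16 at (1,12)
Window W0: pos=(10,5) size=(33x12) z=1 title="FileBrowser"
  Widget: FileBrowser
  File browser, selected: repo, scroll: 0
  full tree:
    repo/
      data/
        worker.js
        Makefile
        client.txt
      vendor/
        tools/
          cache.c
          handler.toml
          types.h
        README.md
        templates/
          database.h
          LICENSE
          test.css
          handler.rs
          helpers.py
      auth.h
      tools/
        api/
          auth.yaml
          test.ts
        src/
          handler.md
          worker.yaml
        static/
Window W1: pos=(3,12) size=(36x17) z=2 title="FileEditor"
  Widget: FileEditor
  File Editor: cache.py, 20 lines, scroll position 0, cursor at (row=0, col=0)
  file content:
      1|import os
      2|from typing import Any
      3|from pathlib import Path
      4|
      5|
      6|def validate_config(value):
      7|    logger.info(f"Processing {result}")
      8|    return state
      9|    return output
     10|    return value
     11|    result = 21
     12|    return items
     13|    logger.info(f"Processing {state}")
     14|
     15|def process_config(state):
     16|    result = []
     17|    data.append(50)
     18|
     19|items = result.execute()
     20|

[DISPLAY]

  ┏━━━━━━━━━━━━━━━━━━━━━━━━━━━━━━━━━━┓   ┃ 
  ┃ FileEditor                       ┃   ┃ 
  ┠──────────────────────────────────┨   ┃ 
  ┃█mport os                        ▲┃   ┃ 
  ┃from typing import Any           █┃━━━┛ 
  ┃from pathlib import Path         ░┃     
  ┃                                 ░┃     
  ┃                                 ░┃     
  ┃def validate_config(value):      ░┃     
  ┃    logger.info(f"Processing {res░┃     
  ┃    return state                 ░┃     
  ┃    return output                ░┃     
  ┃    return value                 ░┃     
  ┃    result = 21                  ░┃     
  ┃    return items                 ░┃     
  ┃    logger.info(f"Processing {sta▼┃     


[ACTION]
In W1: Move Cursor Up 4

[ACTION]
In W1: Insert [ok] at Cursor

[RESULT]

  ┏━━━━━━━━━━━━━━━━━━━━━━━━━━━━━━━━━━┓   ┃ 
  ┃ FileEditor                       ┃   ┃ 
  ┠──────────────────────────────────┨   ┃ 
  ┃ok█mport os                      ▲┃   ┃ 
  ┃from typing import Any           █┃━━━┛ 
  ┃from pathlib import Path         ░┃     
  ┃                                 ░┃     
  ┃                                 ░┃     
  ┃def validate_config(value):      ░┃     
  ┃    logger.info(f"Processing {res░┃     
  ┃    return state                 ░┃     
  ┃    return output                ░┃     
  ┃    return value                 ░┃     
  ┃    result = 21                  ░┃     
  ┃    return items                 ░┃     
  ┃    logger.info(f"Processing {sta▼┃     


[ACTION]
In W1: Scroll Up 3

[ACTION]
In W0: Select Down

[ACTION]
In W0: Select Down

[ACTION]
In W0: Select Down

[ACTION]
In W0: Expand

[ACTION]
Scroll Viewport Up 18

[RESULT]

                                           
                                           
                                           
                                           
                                           
         ┏━━━━━━━━━━━━━━━━━━━━━━━━━━━━━━━┓ 
         ┃ FileBrowser                   ┃ 
         ┠───────────────────────────────┨ 
         ┃  [-] repo/                    ┃ 
         ┃    [+] data/                  ┃ 
         ┃    [+] vendor/                ┃ 
         ┃  > auth.h                     ┃ 
  ┏━━━━━━━━━━━━━━━━━━━━━━━━━━━━━━━━━━┓   ┃ 
  ┃ FileEditor                       ┃   ┃ 
  ┠──────────────────────────────────┨   ┃ 
  ┃ok█mport os                      ▲┃   ┃ 


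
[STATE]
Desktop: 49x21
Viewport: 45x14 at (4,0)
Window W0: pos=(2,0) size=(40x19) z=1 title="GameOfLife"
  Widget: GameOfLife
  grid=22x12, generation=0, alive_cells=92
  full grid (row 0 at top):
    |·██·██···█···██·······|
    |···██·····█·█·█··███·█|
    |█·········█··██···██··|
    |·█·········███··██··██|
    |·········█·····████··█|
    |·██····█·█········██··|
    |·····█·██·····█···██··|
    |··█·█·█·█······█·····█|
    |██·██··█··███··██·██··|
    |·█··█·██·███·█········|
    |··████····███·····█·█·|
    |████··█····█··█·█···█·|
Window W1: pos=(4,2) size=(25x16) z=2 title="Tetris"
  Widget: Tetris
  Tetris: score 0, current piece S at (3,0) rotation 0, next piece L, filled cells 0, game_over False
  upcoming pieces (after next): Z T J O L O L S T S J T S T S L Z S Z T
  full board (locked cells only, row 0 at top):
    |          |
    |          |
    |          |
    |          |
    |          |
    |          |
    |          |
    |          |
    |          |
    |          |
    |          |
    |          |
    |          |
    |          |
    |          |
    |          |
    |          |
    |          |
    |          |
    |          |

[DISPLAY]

━━━━━━━━━━━━━━━━━━━━━━━━━━━━━━━━━━━━━┓       
GameOfLife                           ┃       
┏━━━━━━━━━━━━━━━━━━━━━━━┓────────────┨       
┃ Tetris                ┃            ┃       
┠───────────────────────┨            ┃       
┃          │Next:       ┃            ┃       
┃          │  ▒         ┃            ┃       
┃          │▒▒▒         ┃            ┃       
┃          │            ┃            ┃       
┃          │            ┃            ┃       
┃          │            ┃            ┃       
┃          │Score:      ┃            ┃       
┃          │0           ┃            ┃       
┃          │            ┃            ┃       


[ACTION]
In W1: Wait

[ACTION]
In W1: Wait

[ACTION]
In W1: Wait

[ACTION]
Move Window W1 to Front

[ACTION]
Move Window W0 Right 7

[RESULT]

     ┏━━━━━━━━━━━━━━━━━━━━━━━━━━━━━━━━━━━━━━┓
     ┃ GameOfLife                           ┃
┏━━━━━━━━━━━━━━━━━━━━━━━┓───────────────────┨
┃ Tetris                ┃                   ┃
┠───────────────────────┨···                ┃
┃          │Next:       ┃█·█                ┃
┃          │  ▒         ┃█··                ┃
┃          │▒▒▒         ┃·██                ┃
┃          │            ┃··█                ┃
┃          │            ┃█··                ┃
┃          │            ┃█··                ┃
┃          │Score:      ┃··█                ┃
┃          │0           ┃█··                ┃
┃          │            ┃···                ┃


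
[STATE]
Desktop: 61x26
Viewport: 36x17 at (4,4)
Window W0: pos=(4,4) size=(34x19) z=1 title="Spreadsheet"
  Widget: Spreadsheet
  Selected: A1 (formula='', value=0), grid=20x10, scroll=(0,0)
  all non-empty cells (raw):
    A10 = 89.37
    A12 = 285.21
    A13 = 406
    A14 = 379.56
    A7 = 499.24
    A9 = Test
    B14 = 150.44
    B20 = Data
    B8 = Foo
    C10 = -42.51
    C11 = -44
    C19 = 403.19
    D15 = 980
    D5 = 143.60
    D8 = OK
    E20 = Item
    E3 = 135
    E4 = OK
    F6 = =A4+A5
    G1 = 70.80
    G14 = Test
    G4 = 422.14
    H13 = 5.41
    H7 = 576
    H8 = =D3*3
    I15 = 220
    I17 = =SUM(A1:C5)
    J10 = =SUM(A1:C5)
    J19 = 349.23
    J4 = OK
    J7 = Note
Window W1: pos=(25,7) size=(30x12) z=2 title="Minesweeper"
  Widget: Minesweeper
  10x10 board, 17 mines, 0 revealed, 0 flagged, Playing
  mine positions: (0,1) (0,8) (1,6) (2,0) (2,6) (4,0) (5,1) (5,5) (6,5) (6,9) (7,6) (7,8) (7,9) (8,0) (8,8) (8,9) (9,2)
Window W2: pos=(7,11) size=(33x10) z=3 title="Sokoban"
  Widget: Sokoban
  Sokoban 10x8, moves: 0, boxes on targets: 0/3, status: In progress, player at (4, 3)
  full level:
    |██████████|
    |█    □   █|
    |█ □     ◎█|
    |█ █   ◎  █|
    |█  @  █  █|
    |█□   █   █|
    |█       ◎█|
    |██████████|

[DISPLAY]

┏━━━━━━━━━━━━━━━━━━━━━━━━━━━━━━━━┓  
┃ Spreadsheet                    ┃  
┠────────────────────────────────┨  
┃A1:                 ┏━━━━━━━━━━━━━━
┃       A       B    ┃ Minesweeper  
┃--------------------┠──────────────
┃  1      [0]       0┃■■■■■■■■■■    
┃  ┏━━━━━━━━━━━━━━━━━━━━━━━━━━━━━━━┓
┃  ┃ Sokoban                       ┃
┃  ┠───────────────────────────────┨
┃  ┃██████████                     ┃
┃  ┃█    □   █                     ┃
┃  ┃█ □     ◎█                     ┃
┃  ┃█ █   ◎  █                     ┃
┃  ┃█  @  █  █                     ┃
┃ 1┃█□   █   █                     ┃
┃ 1┗━━━━━━━━━━━━━━━━━━━━━━━━━━━━━━━┛


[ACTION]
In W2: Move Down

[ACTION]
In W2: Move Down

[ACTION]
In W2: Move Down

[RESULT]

┏━━━━━━━━━━━━━━━━━━━━━━━━━━━━━━━━┓  
┃ Spreadsheet                    ┃  
┠────────────────────────────────┨  
┃A1:                 ┏━━━━━━━━━━━━━━
┃       A       B    ┃ Minesweeper  
┃--------------------┠──────────────
┃  1      [0]       0┃■■■■■■■■■■    
┃  ┏━━━━━━━━━━━━━━━━━━━━━━━━━━━━━━━┓
┃  ┃ Sokoban                       ┃
┃  ┠───────────────────────────────┨
┃  ┃██████████                     ┃
┃  ┃█    □   █                     ┃
┃  ┃█ □     ◎█                     ┃
┃  ┃█ █   ◎  █                     ┃
┃  ┃█     █  █                     ┃
┃ 1┃█□   █   █                     ┃
┃ 1┗━━━━━━━━━━━━━━━━━━━━━━━━━━━━━━━┛


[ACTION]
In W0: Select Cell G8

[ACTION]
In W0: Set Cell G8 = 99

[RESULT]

┏━━━━━━━━━━━━━━━━━━━━━━━━━━━━━━━━┓  
┃ Spreadsheet                    ┃  
┠────────────────────────────────┨  
┃G8: 99              ┏━━━━━━━━━━━━━━
┃       A       B    ┃ Minesweeper  
┃--------------------┠──────────────
┃  1        0       0┃■■■■■■■■■■    
┃  ┏━━━━━━━━━━━━━━━━━━━━━━━━━━━━━━━┓
┃  ┃ Sokoban                       ┃
┃  ┠───────────────────────────────┨
┃  ┃██████████                     ┃
┃  ┃█    □   █                     ┃
┃  ┃█ □     ◎█                     ┃
┃  ┃█ █   ◎  █                     ┃
┃  ┃█     █  █                     ┃
┃ 1┃█□   █   █                     ┃
┃ 1┗━━━━━━━━━━━━━━━━━━━━━━━━━━━━━━━┛


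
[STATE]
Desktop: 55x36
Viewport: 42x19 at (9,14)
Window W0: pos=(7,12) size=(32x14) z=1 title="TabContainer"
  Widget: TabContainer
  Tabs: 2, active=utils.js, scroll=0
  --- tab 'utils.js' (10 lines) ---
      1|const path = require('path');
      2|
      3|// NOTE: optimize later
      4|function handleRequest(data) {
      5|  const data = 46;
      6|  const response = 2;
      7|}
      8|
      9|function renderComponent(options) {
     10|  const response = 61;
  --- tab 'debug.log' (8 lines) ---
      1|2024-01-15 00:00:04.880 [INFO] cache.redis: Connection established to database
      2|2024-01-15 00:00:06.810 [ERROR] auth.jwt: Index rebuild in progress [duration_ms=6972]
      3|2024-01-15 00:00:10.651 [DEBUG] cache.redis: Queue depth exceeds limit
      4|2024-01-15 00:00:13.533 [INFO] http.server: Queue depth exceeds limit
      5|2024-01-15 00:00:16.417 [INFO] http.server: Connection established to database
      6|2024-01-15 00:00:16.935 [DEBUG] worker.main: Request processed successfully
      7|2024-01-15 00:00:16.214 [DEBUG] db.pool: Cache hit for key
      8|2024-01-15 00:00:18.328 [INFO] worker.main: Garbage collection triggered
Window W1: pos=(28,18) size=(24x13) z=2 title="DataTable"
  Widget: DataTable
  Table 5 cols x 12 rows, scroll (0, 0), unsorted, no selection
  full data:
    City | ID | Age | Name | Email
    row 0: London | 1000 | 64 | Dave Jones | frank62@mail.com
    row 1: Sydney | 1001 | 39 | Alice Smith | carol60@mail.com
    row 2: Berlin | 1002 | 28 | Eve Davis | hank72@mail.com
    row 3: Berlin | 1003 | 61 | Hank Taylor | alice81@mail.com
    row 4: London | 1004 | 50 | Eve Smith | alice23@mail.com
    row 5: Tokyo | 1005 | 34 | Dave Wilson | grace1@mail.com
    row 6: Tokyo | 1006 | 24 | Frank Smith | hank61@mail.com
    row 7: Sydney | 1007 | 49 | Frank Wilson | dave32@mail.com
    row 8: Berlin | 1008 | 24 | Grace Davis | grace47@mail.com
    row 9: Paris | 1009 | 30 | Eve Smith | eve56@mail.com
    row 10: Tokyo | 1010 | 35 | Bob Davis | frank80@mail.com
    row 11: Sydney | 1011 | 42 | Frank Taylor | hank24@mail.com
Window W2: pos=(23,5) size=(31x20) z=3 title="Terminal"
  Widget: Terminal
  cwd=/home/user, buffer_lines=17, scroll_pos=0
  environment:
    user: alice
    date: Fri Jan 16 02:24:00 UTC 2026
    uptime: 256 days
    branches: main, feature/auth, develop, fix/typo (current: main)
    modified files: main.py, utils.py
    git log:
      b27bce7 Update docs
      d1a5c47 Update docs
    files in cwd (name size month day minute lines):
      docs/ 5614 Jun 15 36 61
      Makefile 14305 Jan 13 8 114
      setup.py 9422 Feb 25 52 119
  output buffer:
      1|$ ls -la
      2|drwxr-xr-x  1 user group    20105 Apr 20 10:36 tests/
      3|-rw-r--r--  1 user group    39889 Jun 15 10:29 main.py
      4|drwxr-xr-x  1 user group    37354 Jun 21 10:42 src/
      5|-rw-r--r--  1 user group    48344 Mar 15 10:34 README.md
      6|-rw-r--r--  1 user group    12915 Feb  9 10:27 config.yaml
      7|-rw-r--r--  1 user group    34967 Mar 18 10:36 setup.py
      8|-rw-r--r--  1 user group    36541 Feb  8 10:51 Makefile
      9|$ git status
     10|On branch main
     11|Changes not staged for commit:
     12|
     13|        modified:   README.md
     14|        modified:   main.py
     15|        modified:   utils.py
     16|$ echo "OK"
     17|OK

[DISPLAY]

──────────────┃-rw-r--r--  1 user group   
utils.js]│ deb┃-rw-r--r--  1 user group   
──────────────┃$ git status               
onst path = re┃On branch main             
              ┃Changes not staged for comm
/ NOTE: optimi┃                           
unction handle┃        modified:   README.
 const data = ┃        modified:   main.py
 const respons┃        modified:   utils.p
              ┃$ echo "OK"                
              ┗━━━━━━━━━━━━━━━━━━━━━━━━━━━
━━━━━━━━━━━━━━━━━━━┃Berlin│1002│28 │Eve Da
                   ┃Berlin│1003│61 │Hank T
                   ┃London│1004│50 │Eve Sm
                   ┃Tokyo │1005│34 │Dave W
                   ┃Tokyo │1006│24 │Frank 
                   ┗━━━━━━━━━━━━━━━━━━━━━━
                                          
                                          


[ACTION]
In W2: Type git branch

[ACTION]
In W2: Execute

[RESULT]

──────────────┃        modified:   main.py
utils.js]│ deb┃        modified:   utils.p
──────────────┃$ echo "OK"                
onst path = re┃OK                         
              ┃$ git branch               
/ NOTE: optimi┃* main                     
unction handle┃  feature/auth             
 const data = ┃  develop                  
 const respons┃  fix/typo                 
              ┃$ █                        
              ┗━━━━━━━━━━━━━━━━━━━━━━━━━━━
━━━━━━━━━━━━━━━━━━━┃Berlin│1002│28 │Eve Da
                   ┃Berlin│1003│61 │Hank T
                   ┃London│1004│50 │Eve Sm
                   ┃Tokyo │1005│34 │Dave W
                   ┃Tokyo │1006│24 │Frank 
                   ┗━━━━━━━━━━━━━━━━━━━━━━
                                          
                                          


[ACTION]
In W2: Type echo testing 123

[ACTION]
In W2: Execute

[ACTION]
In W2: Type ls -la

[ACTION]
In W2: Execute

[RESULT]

──────────────┃  feature/auth             
utils.js]│ deb┃  develop                  
──────────────┃  fix/typo                 
onst path = re┃$ echo testing 123         
              ┃testing 123                
/ NOTE: optimi┃$ ls -la                   
unction handle┃drwxr-xr-x  1 alice group  
 const data = ┃-rw-r--r--  1 alice group  
 const respons┃-rw-r--r--  1 alice group  
              ┃$ █                        
              ┗━━━━━━━━━━━━━━━━━━━━━━━━━━━
━━━━━━━━━━━━━━━━━━━┃Berlin│1002│28 │Eve Da
                   ┃Berlin│1003│61 │Hank T
                   ┃London│1004│50 │Eve Sm
                   ┃Tokyo │1005│34 │Dave W
                   ┃Tokyo │1006│24 │Frank 
                   ┗━━━━━━━━━━━━━━━━━━━━━━
                                          
                                          


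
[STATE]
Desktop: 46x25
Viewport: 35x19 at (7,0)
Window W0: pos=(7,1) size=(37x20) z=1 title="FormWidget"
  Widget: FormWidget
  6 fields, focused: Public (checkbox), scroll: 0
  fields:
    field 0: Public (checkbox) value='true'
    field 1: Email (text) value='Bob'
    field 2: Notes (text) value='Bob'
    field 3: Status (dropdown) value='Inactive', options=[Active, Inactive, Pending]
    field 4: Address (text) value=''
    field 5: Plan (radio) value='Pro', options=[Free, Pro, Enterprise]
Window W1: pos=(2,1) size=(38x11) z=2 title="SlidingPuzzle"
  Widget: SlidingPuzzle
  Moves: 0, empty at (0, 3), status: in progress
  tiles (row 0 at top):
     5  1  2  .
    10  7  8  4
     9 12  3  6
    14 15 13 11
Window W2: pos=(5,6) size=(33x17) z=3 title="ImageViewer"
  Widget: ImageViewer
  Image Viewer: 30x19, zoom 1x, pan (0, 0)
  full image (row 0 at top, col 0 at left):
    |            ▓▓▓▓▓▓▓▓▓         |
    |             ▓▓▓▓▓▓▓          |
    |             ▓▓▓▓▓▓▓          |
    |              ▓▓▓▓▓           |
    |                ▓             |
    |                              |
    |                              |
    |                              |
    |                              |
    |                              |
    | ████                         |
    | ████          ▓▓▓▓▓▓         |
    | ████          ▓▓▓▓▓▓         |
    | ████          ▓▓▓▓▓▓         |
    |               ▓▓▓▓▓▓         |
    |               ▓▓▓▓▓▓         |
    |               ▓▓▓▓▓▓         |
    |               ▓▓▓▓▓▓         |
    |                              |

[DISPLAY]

                                   
━━━━━━━━━━━━━━━━━━━━━━━━━━━━━━━━┓━━
dingPuzzle                      ┃  
────────────────────────────────┨──
─┬────┬────┬────┐               ┃  
 │  1 │  2 │    │               ┃  
━━━━━━━━━━━━━━━━━━━━━━━━━━━━━━┓ ┃  
ImageViewer                   ┃ ┃ ▼
──────────────────────────────┨ ┃  
           ▓▓▓▓▓▓▓▓▓          ┃ ┃ (
            ▓▓▓▓▓▓▓           ┃ ┃  
            ▓▓▓▓▓▓▓           ┃━┛  
             ▓▓▓▓▓            ┃    
               ▓              ┃    
                              ┃    
                              ┃    
                              ┃    
                              ┃    
                              ┃    


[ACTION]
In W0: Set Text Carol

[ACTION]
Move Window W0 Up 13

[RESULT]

┏━━━━━━━━━━━━━━━━━━━━━━━━━━━━━━━━━━
━━━━━━━━━━━━━━━━━━━━━━━━━━━━━━━━┓  
dingPuzzle                      ┃──
────────────────────────────────┨  
─┬────┬────┬────┐               ┃  
 │  1 │  2 │    │               ┃  
━━━━━━━━━━━━━━━━━━━━━━━━━━━━━━┓ ┃ ▼
ImageViewer                   ┃ ┃  
──────────────────────────────┨ ┃ (
           ▓▓▓▓▓▓▓▓▓          ┃ ┃  
            ▓▓▓▓▓▓▓           ┃ ┃  
            ▓▓▓▓▓▓▓           ┃━┛  
             ▓▓▓▓▓            ┃    
               ▓              ┃    
                              ┃    
                              ┃    
                              ┃    
                              ┃    
                              ┃    


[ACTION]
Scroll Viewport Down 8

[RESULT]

━━━━━━━━━━━━━━━━━━━━━━━━━━━━━━┓ ┃ ▼
ImageViewer                   ┃ ┃  
──────────────────────────────┨ ┃ (
           ▓▓▓▓▓▓▓▓▓          ┃ ┃  
            ▓▓▓▓▓▓▓           ┃ ┃  
            ▓▓▓▓▓▓▓           ┃━┛  
             ▓▓▓▓▓            ┃    
               ▓              ┃    
                              ┃    
                              ┃    
                              ┃    
                              ┃    
                              ┃    
████                          ┃━━━━
████          ▓▓▓▓▓▓          ┃    
████          ▓▓▓▓▓▓          ┃    
━━━━━━━━━━━━━━━━━━━━━━━━━━━━━━┛    
                                   
                                   


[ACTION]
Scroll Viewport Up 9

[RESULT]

┏━━━━━━━━━━━━━━━━━━━━━━━━━━━━━━━━━━
━━━━━━━━━━━━━━━━━━━━━━━━━━━━━━━━┓  
dingPuzzle                      ┃──
────────────────────────────────┨  
─┬────┬────┬────┐               ┃  
 │  1 │  2 │    │               ┃  
━━━━━━━━━━━━━━━━━━━━━━━━━━━━━━┓ ┃ ▼
ImageViewer                   ┃ ┃  
──────────────────────────────┨ ┃ (
           ▓▓▓▓▓▓▓▓▓          ┃ ┃  
            ▓▓▓▓▓▓▓           ┃ ┃  
            ▓▓▓▓▓▓▓           ┃━┛  
             ▓▓▓▓▓            ┃    
               ▓              ┃    
                              ┃    
                              ┃    
                              ┃    
                              ┃    
                              ┃    
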